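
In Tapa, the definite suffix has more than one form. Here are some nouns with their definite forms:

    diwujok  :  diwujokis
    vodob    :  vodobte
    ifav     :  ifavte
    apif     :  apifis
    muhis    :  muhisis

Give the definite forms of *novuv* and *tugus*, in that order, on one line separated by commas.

The pattern is voicing of the final consonant: -is when the stem ends in a voiceless consonant (*diwujok*, *apif*, *muhis*); -te when the stem ends in a voiced consonant (*vodob*, *ifav*).
The final consonant of *novuv* is /v/, which is voiced, so the suffix is -te, giving *novuvte*.
The final consonant of *tugus* is /s/, which is voiceless, so the suffix is -is, giving *tugusis*.

novuvte, tugusis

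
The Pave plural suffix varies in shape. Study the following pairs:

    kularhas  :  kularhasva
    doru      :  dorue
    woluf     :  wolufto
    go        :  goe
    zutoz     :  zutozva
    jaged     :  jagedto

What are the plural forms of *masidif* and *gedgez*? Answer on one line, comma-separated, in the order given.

The suffix is conditioned by the final sound: -va when the stem ends in a sibilant (*kularhas*, *zutoz*); -to when the stem ends in a non-sibilant consonant (*woluf*, *jaged*); -e when the stem ends in a vowel (*doru*, *go*).
*masidif* — final sound /f/ (a non-sibilant consonant) → -to → *masidifto*.
The final sound of *gedgez* is /z/, which is a sibilant, so the suffix is -va, giving *gedgezva*.

masidifto, gedgezva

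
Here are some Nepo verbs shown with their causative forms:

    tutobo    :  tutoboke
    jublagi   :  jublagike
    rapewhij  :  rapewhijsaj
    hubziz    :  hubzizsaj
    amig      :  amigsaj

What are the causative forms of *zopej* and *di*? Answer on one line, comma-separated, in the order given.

The alternation tracks the final sound of the stem — -saj when the stem ends in a consonant (*rapewhij*, *hubziz*, *amig*); -ke when the stem ends in a vowel (*tutobo*, *jublagi*).
*zopej* — final sound /j/ (a consonant) → -saj → *zopejsaj*.
Since the final sound of *di* is /i/ (a vowel), it takes -ke, giving *dike*.

zopejsaj, dike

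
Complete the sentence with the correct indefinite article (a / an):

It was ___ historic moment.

a

The indefinite article is chosen by the initial *sound* of the following word, not its spelling.
*historic* begins with the sound /h/ (h is pronounced in standard usage) — a consonant sound.
So the article is *a*: It was a historic moment.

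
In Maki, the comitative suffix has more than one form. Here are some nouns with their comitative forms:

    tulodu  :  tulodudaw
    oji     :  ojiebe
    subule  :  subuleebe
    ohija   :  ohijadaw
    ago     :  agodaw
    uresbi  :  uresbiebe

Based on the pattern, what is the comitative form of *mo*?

The alternation tracks the last vowel of the stem — -ebe when the last vowel of the stem is a front vowel (*oji*, *subule*, *uresbi*); -daw when the last vowel of the stem is a back vowel (*tulodu*, *ohija*, *ago*).
Since the last vowel of *mo* is /o/ (a back vowel), it takes -daw, giving *modaw*.

modaw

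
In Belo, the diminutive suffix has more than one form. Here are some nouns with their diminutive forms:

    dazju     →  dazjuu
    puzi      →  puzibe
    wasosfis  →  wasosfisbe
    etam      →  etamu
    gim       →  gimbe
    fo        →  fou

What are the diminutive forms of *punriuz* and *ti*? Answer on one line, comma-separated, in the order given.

The pattern is front/back vowel harmony: -be when the last vowel of the stem is a front vowel (*puzi*, *wasosfis*, *gim*); -u when the last vowel of the stem is a back vowel (*dazju*, *etam*, *fo*).
Since the last vowel of *punriuz* is /u/ (a back vowel), it takes -u, giving *punriuzu*.
Since the last vowel of *ti* is /i/ (a front vowel), it takes -be, giving *tibe*.

punriuzu, tibe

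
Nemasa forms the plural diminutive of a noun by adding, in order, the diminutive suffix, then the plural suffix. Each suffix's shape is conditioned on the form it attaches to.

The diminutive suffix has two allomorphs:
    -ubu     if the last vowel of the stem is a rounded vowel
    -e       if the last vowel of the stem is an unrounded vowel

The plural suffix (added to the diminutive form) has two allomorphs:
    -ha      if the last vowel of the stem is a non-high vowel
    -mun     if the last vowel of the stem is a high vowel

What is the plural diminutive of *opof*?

Since the last vowel of *opof* is /o/ (a rounded vowel), it takes -ubu, giving *opofubu*.
The diminutive form *opofubu* — last vowel /u/ (a high vowel) → -mun → *opofubumun*.

opofubumun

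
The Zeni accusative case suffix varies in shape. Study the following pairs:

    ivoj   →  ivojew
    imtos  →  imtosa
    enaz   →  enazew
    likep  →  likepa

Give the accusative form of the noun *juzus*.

The alternation tracks the final consonant of the stem — -a when the stem ends in a voiceless consonant (*imtos*, *likep*); -ew when the stem ends in a voiced consonant (*ivoj*, *enaz*).
The final consonant of *juzus* is /s/, which is voiceless, so the suffix is -a, giving *juzusa*.

juzusa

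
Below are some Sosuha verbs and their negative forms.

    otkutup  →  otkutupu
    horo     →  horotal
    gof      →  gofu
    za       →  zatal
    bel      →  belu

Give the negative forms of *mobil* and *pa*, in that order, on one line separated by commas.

The suffix is conditioned by the final sound: -u when the stem ends in a consonant (*otkutup*, *gof*, *bel*); -tal when the stem ends in a vowel (*horo*, *za*).
*mobil* — final sound /l/ (a consonant) → -u → *mobilu*.
*pa*: final sound = /a/, a vowel → -tal → *patal*.

mobilu, patal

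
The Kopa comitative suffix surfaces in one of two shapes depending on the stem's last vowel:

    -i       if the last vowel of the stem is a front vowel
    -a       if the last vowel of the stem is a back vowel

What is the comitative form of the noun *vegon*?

vegona

Since the last vowel of *vegon* is /o/ (a back vowel), it takes -a, giving *vegona*.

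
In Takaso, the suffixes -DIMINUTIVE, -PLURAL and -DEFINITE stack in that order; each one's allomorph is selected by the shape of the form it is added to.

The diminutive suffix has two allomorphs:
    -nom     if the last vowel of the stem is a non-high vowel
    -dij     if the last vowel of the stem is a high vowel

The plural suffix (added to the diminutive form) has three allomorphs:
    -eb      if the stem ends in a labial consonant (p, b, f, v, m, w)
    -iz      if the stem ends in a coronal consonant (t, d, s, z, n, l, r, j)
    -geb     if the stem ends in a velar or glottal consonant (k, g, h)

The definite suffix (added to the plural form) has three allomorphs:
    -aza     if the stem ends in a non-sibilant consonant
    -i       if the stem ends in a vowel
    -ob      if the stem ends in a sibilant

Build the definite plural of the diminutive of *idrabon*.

*idrabon*: last vowel = /o/, a non-high vowel → -nom → *idrabonnom*.
The final consonant of the diminutive form *idrabonnom* is /m/, which is labial, so the plural suffix is -eb, giving *idrabonnomeb*.
The plural form *idrabonnomeb*: final sound = /b/, a non-sibilant consonant → -aza → *idrabonnomebaza*.

idrabonnomebaza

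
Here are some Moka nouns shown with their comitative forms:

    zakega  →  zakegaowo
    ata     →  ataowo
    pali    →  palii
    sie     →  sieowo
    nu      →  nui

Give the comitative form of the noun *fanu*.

The suffix is conditioned by the last vowel: -i when the last vowel of the stem is a high vowel (*pali*, *nu*); -owo when the last vowel of the stem is a non-high vowel (*zakega*, *ata*, *sie*).
*fanu* — last vowel /u/ (a high vowel) → -i → *fanui*.

fanui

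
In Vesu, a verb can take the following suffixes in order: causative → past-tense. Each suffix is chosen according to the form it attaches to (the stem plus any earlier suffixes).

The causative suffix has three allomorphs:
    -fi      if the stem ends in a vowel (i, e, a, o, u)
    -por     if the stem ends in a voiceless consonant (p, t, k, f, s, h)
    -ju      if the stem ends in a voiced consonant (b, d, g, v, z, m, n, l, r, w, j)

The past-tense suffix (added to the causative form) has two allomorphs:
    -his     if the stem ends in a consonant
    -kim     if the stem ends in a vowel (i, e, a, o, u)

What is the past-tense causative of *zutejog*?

*zutejog* — final sound /g/ (a voiced consonant) → -ju → *zutejogju*.
The causative form *zutejogju*: final sound = /u/, a vowel → -kim → *zutejogjukim*.

zutejogjukim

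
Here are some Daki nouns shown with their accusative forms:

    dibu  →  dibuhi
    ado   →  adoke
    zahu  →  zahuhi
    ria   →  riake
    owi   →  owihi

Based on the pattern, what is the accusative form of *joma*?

jomake

Looking at the last vowel of each stem: -hi when the last vowel of the stem is a high vowel (*dibu*, *zahu*, *owi*); -ke when the last vowel of the stem is a non-high vowel (*ado*, *ria*).
*joma* — last vowel /a/ (a non-high vowel) → -ke → *jomake*.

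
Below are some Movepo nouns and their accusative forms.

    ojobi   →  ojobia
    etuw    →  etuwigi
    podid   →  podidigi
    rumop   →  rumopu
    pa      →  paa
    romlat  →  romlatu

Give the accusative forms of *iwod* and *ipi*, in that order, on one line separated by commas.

iwodigi, ipia

Looking at the final sound of each stem: -u when the stem ends in a voiceless consonant (*rumop*, *romlat*); -igi when the stem ends in a voiced consonant (*etuw*, *podid*); -a when the stem ends in a vowel (*ojobi*, *pa*).
*iwod* — final sound /d/ (a voiced consonant) → -igi → *iwodigi*.
The final sound of *ipi* is /i/, which is a vowel, so the suffix is -a, giving *ipia*.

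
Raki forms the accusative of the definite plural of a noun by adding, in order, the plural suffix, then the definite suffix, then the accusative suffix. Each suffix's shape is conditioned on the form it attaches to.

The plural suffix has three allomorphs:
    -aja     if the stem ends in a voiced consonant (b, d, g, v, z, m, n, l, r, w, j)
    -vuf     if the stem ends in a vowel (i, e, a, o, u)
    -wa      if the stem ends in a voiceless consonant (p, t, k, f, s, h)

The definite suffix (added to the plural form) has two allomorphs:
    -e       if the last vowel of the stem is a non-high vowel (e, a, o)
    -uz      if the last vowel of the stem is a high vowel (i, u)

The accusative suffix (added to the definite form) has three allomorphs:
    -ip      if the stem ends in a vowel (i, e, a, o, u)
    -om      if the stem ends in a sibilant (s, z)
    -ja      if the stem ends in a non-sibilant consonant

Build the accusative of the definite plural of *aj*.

*aj* — final sound /j/ (a voiced consonant) → -aja → *ajaja*.
The plural form *ajaja*: last vowel = /a/, a non-high vowel → -e → *ajajae*.
The final sound of the definite form *ajajae* is /e/, which is a vowel, so the accusative suffix is -ip, giving *ajajaeip*.

ajajaeip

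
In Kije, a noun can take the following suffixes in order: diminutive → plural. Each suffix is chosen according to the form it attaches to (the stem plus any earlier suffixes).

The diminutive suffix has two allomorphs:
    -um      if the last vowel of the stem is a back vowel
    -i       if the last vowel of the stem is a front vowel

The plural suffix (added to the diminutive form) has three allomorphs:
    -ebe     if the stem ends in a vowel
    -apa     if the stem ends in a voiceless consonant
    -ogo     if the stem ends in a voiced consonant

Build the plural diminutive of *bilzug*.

*bilzug*: last vowel = /u/, a back vowel → -um → *bilzugum*.
The final sound of the diminutive form *bilzugum* is /m/, which is a voiced consonant, so the plural suffix is -ogo, giving *bilzugumogo*.

bilzugumogo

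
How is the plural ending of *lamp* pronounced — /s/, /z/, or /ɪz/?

/s/

The stem *lamp* ends in a voiceless non-sibilant consonant.
The plural suffix surfaces as /ɪz/ after sibilants, /s/ after other voiceless consonants, and /z/ after other voiced sounds.
So the plural -s on *lamp* is pronounced /s/.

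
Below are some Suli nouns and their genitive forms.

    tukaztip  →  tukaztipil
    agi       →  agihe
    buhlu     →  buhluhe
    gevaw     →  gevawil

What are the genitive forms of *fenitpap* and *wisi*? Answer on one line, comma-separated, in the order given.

fenitpapil, wisihe

Looking at the final sound of each stem: -il when the stem ends in a consonant (*tukaztip*, *gevaw*); -he when the stem ends in a vowel (*agi*, *buhlu*).
*fenitpap* — final sound /p/ (a consonant) → -il → *fenitpapil*.
*wisi* — final sound /i/ (a vowel) → -he → *wisihe*.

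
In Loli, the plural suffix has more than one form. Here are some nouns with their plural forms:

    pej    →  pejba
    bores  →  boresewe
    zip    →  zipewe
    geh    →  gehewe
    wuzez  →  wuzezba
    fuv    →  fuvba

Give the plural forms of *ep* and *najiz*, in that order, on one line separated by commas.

The alternation tracks the final consonant of the stem — -ewe when the stem ends in a voiceless consonant (*bores*, *zip*, *geh*); -ba when the stem ends in a voiced consonant (*pej*, *wuzez*, *fuv*).
*ep* — final consonant /p/ (voiceless) → -ewe → *epewe*.
*najiz* — final consonant /z/ (voiced) → -ba → *najizba*.

epewe, najizba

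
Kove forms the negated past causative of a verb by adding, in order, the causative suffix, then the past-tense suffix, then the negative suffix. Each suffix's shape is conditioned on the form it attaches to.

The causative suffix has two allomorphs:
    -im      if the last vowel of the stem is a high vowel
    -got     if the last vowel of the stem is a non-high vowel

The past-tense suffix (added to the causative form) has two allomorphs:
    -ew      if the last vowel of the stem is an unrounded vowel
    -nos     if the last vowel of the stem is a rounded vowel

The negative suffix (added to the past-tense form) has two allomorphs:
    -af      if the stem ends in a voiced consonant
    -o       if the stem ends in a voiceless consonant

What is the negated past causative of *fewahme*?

Since the last vowel of *fewahme* is /e/ (a non-high vowel), it takes -got, giving *fewahmegot*.
The last vowel of the causative form *fewahmegot* is /o/, which is a rounded vowel, so the past-tense suffix is -nos, giving *fewahmegotnos*.
Since the final consonant of the past-tense form *fewahmegotnos* is /s/ (voiceless), it takes -o, giving *fewahmegotnoso*.

fewahmegotnoso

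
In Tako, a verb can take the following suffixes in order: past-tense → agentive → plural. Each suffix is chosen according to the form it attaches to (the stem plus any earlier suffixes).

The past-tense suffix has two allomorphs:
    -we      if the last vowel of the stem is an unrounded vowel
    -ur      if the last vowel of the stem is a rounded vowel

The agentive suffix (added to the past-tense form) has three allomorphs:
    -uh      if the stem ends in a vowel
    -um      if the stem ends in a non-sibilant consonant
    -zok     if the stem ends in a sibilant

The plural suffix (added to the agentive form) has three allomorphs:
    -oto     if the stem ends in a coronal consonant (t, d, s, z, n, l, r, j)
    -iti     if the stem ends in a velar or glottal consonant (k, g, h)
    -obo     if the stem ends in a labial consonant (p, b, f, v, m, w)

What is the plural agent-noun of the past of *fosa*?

fosaweuhiti

*fosa*: last vowel = /a/, an unrounded vowel → -we → *fosawe*.
The final sound of the past-tense form *fosawe* is /e/, which is a vowel, so the agentive suffix is -uh, giving *fosaweuh*.
The agentive form *fosaweuh* — final consonant /h/ (velar/glottal) → -iti → *fosaweuhiti*.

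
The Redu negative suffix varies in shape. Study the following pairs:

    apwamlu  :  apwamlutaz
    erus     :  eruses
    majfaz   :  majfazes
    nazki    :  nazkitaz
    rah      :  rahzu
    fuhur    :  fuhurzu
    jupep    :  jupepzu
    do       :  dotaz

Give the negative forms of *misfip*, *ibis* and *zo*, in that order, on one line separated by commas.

misfipzu, ibises, zotaz

The alternation tracks the final sound of the stem — -es when the stem ends in a sibilant (*erus*, *majfaz*); -zu when the stem ends in a non-sibilant consonant (*rah*, *fuhur*, *jupep*); -taz when the stem ends in a vowel (*apwamlu*, *nazki*, *do*).
Since the final sound of *misfip* is /p/ (a non-sibilant consonant), it takes -zu, giving *misfipzu*.
*ibis*: final sound = /s/, a sibilant → -es → *ibises*.
*zo* — final sound /o/ (a vowel) → -taz → *zotaz*.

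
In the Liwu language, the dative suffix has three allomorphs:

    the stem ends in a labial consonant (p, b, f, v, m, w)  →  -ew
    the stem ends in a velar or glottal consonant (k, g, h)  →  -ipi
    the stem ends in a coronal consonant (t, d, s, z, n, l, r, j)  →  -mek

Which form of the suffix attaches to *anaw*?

*anaw*: final consonant = /w/, labial → -ew.

-ew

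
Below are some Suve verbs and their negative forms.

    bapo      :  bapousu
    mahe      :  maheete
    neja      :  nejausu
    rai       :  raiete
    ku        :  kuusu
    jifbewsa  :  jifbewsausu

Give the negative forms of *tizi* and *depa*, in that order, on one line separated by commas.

The alternation tracks the last vowel of the stem — -ete when the last vowel of the stem is a front vowel (*mahe*, *rai*); -usu when the last vowel of the stem is a back vowel (*bapo*, *neja*, *ku*, *jifbewsa*).
Since the last vowel of *tizi* is /i/ (a front vowel), it takes -ete, giving *tiziete*.
*depa* — last vowel /a/ (a back vowel) → -usu → *depausu*.

tiziete, depausu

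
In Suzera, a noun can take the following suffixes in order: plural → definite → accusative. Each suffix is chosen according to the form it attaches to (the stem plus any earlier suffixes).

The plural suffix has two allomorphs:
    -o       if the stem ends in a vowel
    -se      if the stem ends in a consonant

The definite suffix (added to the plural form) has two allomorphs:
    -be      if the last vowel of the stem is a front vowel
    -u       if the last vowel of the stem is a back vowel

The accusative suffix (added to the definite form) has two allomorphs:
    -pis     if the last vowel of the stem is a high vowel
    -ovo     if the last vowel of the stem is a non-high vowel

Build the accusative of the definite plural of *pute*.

puteoupis

Since the final sound of *pute* is /e/ (a vowel), it takes -o, giving *puteo*.
The last vowel of the plural form *puteo* is /o/, which is a back vowel, so the definite suffix is -u, giving *puteou*.
The definite form *puteou* — last vowel /u/ (a high vowel) → -pis → *puteoupis*.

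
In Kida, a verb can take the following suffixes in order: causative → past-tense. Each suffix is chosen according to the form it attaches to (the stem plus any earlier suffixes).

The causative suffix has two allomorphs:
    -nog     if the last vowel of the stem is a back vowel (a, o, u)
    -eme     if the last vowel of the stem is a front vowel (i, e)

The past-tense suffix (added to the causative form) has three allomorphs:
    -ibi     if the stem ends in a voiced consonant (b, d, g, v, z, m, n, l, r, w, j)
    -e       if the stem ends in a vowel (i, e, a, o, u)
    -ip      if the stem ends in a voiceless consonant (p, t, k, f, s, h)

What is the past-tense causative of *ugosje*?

The last vowel of *ugosje* is /e/, which is a front vowel, so the causative suffix is -eme, giving *ugosjeeme*.
The causative form *ugosjeeme*: final sound = /e/, a vowel → -e → *ugosjeemee*.

ugosjeemee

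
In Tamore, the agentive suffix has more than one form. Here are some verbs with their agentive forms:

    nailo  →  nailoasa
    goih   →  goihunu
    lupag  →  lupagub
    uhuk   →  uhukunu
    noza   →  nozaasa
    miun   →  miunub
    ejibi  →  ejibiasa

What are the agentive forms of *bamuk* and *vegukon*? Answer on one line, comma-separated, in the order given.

bamukunu, vegukonub

The suffix is conditioned by the final sound: -unu when the stem ends in a voiceless consonant (*goih*, *uhuk*); -ub when the stem ends in a voiced consonant (*lupag*, *miun*); -asa when the stem ends in a vowel (*nailo*, *noza*, *ejibi*).
Since the final sound of *bamuk* is /k/ (a voiceless consonant), it takes -unu, giving *bamukunu*.
*vegukon*: final sound = /n/, a voiced consonant → -ub → *vegukonub*.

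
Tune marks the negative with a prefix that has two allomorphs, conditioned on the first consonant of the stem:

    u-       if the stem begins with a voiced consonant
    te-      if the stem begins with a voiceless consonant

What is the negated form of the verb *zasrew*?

Since the first consonant of *zasrew* is /z/ (voiced), it takes u-, giving *uzasrew*.

uzasrew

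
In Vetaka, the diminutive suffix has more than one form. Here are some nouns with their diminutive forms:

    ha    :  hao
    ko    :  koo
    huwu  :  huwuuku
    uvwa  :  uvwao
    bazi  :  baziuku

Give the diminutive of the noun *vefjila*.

vefjilao

The alternation tracks the last vowel of the stem — -uku when the last vowel of the stem is a high vowel (*huwu*, *bazi*); -o when the last vowel of the stem is a non-high vowel (*ha*, *ko*, *uvwa*).
*vefjila* — last vowel /a/ (a non-high vowel) → -o → *vefjilao*.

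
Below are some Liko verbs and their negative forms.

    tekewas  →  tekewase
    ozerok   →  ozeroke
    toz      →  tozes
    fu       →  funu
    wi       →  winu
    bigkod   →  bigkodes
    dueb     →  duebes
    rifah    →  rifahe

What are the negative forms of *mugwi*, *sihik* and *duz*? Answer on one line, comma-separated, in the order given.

mugwinu, sihike, duzes

The pattern is voicing of the final sound: -e when the stem ends in a voiceless consonant (*tekewas*, *ozerok*, *rifah*); -es when the stem ends in a voiced consonant (*toz*, *bigkod*, *dueb*); -nu when the stem ends in a vowel (*fu*, *wi*).
*mugwi*: final sound = /i/, a vowel → -nu → *mugwinu*.
*sihik* — final sound /k/ (a voiceless consonant) → -e → *sihike*.
*duz*: final sound = /z/, a voiced consonant → -es → *duzes*.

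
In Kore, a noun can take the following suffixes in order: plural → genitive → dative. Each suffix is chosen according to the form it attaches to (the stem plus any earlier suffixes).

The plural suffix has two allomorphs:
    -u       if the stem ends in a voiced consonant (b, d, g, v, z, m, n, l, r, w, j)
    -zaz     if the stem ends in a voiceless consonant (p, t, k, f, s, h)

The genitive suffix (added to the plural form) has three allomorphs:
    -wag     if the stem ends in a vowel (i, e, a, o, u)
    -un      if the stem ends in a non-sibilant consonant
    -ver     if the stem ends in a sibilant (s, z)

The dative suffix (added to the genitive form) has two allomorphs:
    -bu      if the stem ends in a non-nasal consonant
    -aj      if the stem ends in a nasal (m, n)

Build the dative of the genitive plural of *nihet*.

nihetzazverbu

*nihet*: final consonant = /t/, voiceless → -zaz → *nihetzaz*.
The plural form *nihetzaz* — final sound /z/ (a sibilant) → -ver → *nihetzazver*.
The genitive form *nihetzazver* — final consonant /r/ (non-nasal) → -bu → *nihetzazverbu*.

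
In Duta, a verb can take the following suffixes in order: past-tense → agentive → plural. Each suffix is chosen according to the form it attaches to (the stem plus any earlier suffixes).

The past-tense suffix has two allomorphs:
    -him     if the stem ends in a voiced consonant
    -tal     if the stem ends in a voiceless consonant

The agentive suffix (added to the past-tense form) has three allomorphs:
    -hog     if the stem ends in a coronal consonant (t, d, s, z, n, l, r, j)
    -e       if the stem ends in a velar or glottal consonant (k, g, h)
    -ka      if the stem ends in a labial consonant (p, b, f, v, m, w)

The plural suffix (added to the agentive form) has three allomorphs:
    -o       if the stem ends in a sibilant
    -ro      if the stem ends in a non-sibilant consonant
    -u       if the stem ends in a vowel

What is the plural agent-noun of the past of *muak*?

Since the final consonant of *muak* is /k/ (voiceless), it takes -tal, giving *muaktal*.
Since the final consonant of the past-tense form *muaktal* is /l/ (coronal), it takes -hog, giving *muaktalhog*.
Since the final sound of the agentive form *muaktalhog* is /g/ (a non-sibilant consonant), it takes -ro, giving *muaktalhogro*.

muaktalhogro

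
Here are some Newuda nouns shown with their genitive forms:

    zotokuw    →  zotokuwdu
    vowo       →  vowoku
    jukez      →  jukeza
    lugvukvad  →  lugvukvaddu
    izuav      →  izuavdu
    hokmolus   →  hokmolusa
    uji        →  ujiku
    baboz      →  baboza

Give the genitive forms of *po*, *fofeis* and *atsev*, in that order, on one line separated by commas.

poku, fofeisa, atsevdu

The pattern is sibilance of the final sound: -a when the stem ends in a sibilant (*jukez*, *hokmolus*, *baboz*); -du when the stem ends in a non-sibilant consonant (*zotokuw*, *lugvukvad*, *izuav*); -ku when the stem ends in a vowel (*vowo*, *uji*).
Since the final sound of *po* is /o/ (a vowel), it takes -ku, giving *poku*.
*fofeis*: final sound = /s/, a sibilant → -a → *fofeisa*.
*atsev*: final sound = /v/, a non-sibilant consonant → -du → *atsevdu*.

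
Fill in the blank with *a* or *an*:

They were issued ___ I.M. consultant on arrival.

The indefinite article is chosen by the initial *sound* of the following word, not its spelling.
The initialism *I.M.* is read letter by letter; the first letter, I, is pronounced /aɪ/, which begins with a vowel sound.
So the article is *an*: They were issued an I.M. consultant on arrival.

an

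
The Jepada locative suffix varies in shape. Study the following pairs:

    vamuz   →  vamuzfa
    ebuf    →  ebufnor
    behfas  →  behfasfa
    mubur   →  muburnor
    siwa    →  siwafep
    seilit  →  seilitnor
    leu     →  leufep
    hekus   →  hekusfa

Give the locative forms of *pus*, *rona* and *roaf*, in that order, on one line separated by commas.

pusfa, ronafep, roafnor

Looking at the final sound of each stem: -fa when the stem ends in a sibilant (*vamuz*, *behfas*, *hekus*); -nor when the stem ends in a non-sibilant consonant (*ebuf*, *mubur*, *seilit*); -fep when the stem ends in a vowel (*siwa*, *leu*).
The final sound of *pus* is /s/, which is a sibilant, so the suffix is -fa, giving *pusfa*.
Since the final sound of *rona* is /a/ (a vowel), it takes -fep, giving *ronafep*.
*roaf*: final sound = /f/, a non-sibilant consonant → -nor → *roafnor*.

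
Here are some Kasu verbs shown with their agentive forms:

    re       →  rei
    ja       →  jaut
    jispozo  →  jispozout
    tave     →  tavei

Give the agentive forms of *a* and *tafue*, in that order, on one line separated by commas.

aut, tafuei

The alternation tracks the last vowel of the stem — -i when the last vowel of the stem is a front vowel (*re*, *tave*); -ut when the last vowel of the stem is a back vowel (*ja*, *jispozo*).
*a* — last vowel /a/ (a back vowel) → -ut → *aut*.
*tafue*: last vowel = /e/, a front vowel → -i → *tafuei*.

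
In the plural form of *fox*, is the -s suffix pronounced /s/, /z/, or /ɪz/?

/ɪz/

The stem *fox* ends in a sibilant (/s, z, ʃ, ʒ, tʃ, dʒ/).
The plural suffix surfaces as /ɪz/ after sibilants, /s/ after other voiceless consonants, and /z/ after other voiced sounds.
So the plural -s on *fox* is pronounced /ɪz/.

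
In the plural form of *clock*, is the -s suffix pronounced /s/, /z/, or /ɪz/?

/s/

The stem *clock* ends in a voiceless non-sibilant consonant.
The plural suffix surfaces as /ɪz/ after sibilants, /s/ after other voiceless consonants, and /z/ after other voiced sounds.
So the plural -s on *clock* is pronounced /s/.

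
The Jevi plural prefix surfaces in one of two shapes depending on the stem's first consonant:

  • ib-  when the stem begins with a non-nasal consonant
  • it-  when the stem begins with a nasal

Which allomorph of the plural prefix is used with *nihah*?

*nihah*: first consonant = /n/, a nasal → it-.

it-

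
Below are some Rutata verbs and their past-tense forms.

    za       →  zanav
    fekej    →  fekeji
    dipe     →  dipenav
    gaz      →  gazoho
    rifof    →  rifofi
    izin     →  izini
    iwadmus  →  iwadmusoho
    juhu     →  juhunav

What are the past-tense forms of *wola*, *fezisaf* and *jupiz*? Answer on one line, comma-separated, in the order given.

The alternation tracks the final sound of the stem — -oho when the stem ends in a sibilant (*gaz*, *iwadmus*); -i when the stem ends in a non-sibilant consonant (*fekej*, *rifof*, *izin*); -nav when the stem ends in a vowel (*za*, *dipe*, *juhu*).
*wola*: final sound = /a/, a vowel → -nav → *wolanav*.
The final sound of *fezisaf* is /f/, which is a non-sibilant consonant, so the suffix is -i, giving *fezisafi*.
*jupiz* — final sound /z/ (a sibilant) → -oho → *jupizoho*.

wolanav, fezisafi, jupizoho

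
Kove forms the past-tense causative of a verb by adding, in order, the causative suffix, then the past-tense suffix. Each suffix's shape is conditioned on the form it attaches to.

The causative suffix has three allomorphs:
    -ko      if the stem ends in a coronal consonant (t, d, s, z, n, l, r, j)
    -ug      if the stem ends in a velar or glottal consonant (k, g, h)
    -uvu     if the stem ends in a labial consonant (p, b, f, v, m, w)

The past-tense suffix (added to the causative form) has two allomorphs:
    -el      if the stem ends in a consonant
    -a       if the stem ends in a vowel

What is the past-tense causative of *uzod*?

*uzod*: final consonant = /d/, coronal → -ko → *uzodko*.
Since the final sound of the causative form *uzodko* is /o/ (a vowel), it takes -a, giving *uzodkoa*.

uzodkoa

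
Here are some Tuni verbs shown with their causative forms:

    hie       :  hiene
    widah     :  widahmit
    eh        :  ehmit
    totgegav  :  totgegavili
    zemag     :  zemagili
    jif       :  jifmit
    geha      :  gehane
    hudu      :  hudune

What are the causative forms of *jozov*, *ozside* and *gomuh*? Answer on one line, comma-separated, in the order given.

jozovili, ozsidene, gomuhmit

The pattern is voicing of the final sound: -mit when the stem ends in a voiceless consonant (*widah*, *eh*, *jif*); -ili when the stem ends in a voiced consonant (*totgegav*, *zemag*); -ne when the stem ends in a vowel (*hie*, *geha*, *hudu*).
*jozov*: final sound = /v/, a voiced consonant → -ili → *jozovili*.
Since the final sound of *ozside* is /e/ (a vowel), it takes -ne, giving *ozsidene*.
*gomuh* — final sound /h/ (a voiceless consonant) → -mit → *gomuhmit*.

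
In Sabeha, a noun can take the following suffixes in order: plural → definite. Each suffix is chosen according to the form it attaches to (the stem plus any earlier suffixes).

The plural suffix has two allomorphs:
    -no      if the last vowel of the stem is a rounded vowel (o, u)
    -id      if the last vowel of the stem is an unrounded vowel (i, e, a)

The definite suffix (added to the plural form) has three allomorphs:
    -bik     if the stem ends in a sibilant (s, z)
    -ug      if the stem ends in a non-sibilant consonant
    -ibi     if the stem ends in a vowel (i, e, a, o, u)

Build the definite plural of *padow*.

The last vowel of *padow* is /o/, which is a rounded vowel, so the plural suffix is -no, giving *padowno*.
The plural form *padowno* — final sound /o/ (a vowel) → -ibi → *padownoibi*.

padownoibi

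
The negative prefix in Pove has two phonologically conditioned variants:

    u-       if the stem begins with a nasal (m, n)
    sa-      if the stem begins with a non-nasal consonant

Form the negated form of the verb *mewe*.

Since the first consonant of *mewe* is /m/ (a nasal), it takes u-, giving *umewe*.

umewe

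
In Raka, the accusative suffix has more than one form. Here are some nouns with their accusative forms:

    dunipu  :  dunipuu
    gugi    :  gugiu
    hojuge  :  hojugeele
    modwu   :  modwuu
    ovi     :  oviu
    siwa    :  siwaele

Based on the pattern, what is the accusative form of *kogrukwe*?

kogrukweele

The pattern is height harmony: -u when the last vowel of the stem is a high vowel (*dunipu*, *gugi*, *modwu*, *ovi*); -ele when the last vowel of the stem is a non-high vowel (*hojuge*, *siwa*).
Since the last vowel of *kogrukwe* is /e/ (a non-high vowel), it takes -ele, giving *kogrukweele*.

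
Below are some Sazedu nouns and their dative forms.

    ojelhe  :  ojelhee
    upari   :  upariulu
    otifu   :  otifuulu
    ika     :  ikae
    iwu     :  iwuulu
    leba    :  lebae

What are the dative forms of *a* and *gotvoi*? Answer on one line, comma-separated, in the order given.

The pattern is height harmony: -ulu when the last vowel of the stem is a high vowel (*upari*, *otifu*, *iwu*); -e when the last vowel of the stem is a non-high vowel (*ojelhe*, *ika*, *leba*).
*a* — last vowel /a/ (a non-high vowel) → -e → *ae*.
*gotvoi* — last vowel /i/ (a high vowel) → -ulu → *gotvoiulu*.

ae, gotvoiulu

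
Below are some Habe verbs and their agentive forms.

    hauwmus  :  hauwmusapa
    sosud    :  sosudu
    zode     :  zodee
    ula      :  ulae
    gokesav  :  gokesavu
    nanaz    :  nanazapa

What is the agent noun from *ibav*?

ibavu

The alternation tracks the final sound of the stem — -apa when the stem ends in a sibilant (*hauwmus*, *nanaz*); -u when the stem ends in a non-sibilant consonant (*sosud*, *gokesav*); -e when the stem ends in a vowel (*zode*, *ula*).
Since the final sound of *ibav* is /v/ (a non-sibilant consonant), it takes -u, giving *ibavu*.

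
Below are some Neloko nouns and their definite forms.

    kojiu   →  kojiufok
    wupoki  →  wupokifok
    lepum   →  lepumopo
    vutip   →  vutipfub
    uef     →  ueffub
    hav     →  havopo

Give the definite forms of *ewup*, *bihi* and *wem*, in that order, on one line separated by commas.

ewupfub, bihifok, wemopo

Looking at the final sound of each stem: -fub when the stem ends in a voiceless consonant (*vutip*, *uef*); -opo when the stem ends in a voiced consonant (*lepum*, *hav*); -fok when the stem ends in a vowel (*kojiu*, *wupoki*).
Since the final sound of *ewup* is /p/ (a voiceless consonant), it takes -fub, giving *ewupfub*.
The final sound of *bihi* is /i/, which is a vowel, so the suffix is -fok, giving *bihifok*.
Since the final sound of *wem* is /m/ (a voiced consonant), it takes -opo, giving *wemopo*.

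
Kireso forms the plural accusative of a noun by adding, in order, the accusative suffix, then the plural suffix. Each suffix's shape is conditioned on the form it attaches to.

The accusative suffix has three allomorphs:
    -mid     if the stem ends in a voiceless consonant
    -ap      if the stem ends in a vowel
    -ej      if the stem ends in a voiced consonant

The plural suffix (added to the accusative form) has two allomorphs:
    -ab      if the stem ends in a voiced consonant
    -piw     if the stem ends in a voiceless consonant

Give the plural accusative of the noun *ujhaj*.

The final sound of *ujhaj* is /j/, which is a voiced consonant, so the accusative suffix is -ej, giving *ujhajej*.
The accusative form *ujhajej* — final consonant /j/ (voiced) → -ab → *ujhajejab*.

ujhajejab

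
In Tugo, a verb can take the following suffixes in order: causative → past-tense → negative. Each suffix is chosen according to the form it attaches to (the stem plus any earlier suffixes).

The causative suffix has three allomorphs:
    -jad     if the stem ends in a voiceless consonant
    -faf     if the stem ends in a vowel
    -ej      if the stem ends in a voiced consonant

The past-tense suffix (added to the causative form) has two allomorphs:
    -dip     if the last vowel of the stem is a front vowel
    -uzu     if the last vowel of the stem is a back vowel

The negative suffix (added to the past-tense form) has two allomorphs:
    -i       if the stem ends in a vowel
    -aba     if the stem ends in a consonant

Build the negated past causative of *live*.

livefafuzui

*live*: final sound = /e/, a vowel → -faf → *livefaf*.
The causative form *livefaf* — last vowel /a/ (a back vowel) → -uzu → *livefafuzu*.
The final sound of the past-tense form *livefafuzu* is /u/, which is a vowel, so the negative suffix is -i, giving *livefafuzui*.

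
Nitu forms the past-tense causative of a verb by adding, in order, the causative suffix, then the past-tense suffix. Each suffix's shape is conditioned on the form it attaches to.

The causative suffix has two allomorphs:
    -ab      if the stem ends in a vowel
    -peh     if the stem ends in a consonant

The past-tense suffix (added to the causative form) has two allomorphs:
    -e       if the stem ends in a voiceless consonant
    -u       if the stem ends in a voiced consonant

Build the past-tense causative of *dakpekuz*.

dakpekuzpehe

The final sound of *dakpekuz* is /z/, which is a consonant, so the causative suffix is -peh, giving *dakpekuzpeh*.
The causative form *dakpekuzpeh*: final consonant = /h/, voiceless → -e → *dakpekuzpehe*.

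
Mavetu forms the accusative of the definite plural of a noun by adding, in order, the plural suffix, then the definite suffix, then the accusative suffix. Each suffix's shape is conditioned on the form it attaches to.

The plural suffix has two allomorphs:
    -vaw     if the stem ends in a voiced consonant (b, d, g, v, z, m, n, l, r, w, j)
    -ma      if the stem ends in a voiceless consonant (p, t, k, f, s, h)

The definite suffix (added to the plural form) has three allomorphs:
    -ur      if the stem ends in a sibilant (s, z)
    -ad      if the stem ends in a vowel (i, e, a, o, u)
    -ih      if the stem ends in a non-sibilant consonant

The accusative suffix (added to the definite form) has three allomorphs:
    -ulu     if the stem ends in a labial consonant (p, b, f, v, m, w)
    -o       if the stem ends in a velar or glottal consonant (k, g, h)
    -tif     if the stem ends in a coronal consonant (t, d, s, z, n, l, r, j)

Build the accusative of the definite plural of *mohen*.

*mohen* — final consonant /n/ (voiced) → -vaw → *mohenvaw*.
Since the final sound of the plural form *mohenvaw* is /w/ (a non-sibilant consonant), it takes -ih, giving *mohenvawih*.
Since the final consonant of the definite form *mohenvawih* is /h/ (velar/glottal), it takes -o, giving *mohenvawiho*.

mohenvawiho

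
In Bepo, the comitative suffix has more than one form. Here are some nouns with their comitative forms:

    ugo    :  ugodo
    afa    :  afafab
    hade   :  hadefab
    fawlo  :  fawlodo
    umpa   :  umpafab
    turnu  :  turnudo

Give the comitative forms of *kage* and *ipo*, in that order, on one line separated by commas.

The suffix is conditioned by the last vowel: -do when the last vowel of the stem is a rounded vowel (*ugo*, *fawlo*, *turnu*); -fab when the last vowel of the stem is an unrounded vowel (*afa*, *hade*, *umpa*).
*kage*: last vowel = /e/, an unrounded vowel → -fab → *kagefab*.
*ipo* — last vowel /o/ (a rounded vowel) → -do → *ipodo*.

kagefab, ipodo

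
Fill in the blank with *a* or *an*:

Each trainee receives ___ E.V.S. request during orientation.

an

The indefinite article is chosen by the initial *sound* of the following word, not its spelling.
The initialism *E.V.S.* is read letter by letter; the first letter, E, is pronounced /iː/, which begins with a vowel sound.
So the article is *an*: Each trainee receives an E.V.S. request during orientation.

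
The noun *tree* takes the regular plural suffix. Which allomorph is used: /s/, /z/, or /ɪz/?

/z/

The stem *tree* ends in a voiced non-sibilant sound.
The plural suffix surfaces as /ɪz/ after sibilants, /s/ after other voiceless consonants, and /z/ after other voiced sounds.
So the plural -s on *tree* is pronounced /z/.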